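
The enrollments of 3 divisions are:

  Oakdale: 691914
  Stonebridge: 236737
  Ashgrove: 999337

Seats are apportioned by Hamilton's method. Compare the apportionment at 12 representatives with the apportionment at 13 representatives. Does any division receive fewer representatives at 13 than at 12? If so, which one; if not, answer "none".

Stonebridge

At 12 seats: Oakdale 4, Stonebridge 2, Ashgrove 6.
At 13 seats: Oakdale 5, Stonebridge 1, Ashgrove 7.
Stonebridge drops from 2 to 1.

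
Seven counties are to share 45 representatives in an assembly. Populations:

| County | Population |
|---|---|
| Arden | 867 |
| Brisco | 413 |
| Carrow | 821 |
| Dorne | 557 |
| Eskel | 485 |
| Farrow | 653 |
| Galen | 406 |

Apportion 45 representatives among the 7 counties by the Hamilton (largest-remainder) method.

Arden: 9, Brisco: 5, Carrow: 9, Dorne: 6, Eskel: 5, Farrow: 7, Galen: 4

Total 4202; standard divisor 4202/45 ≈ 93.378.
Standard quotas: Arden 9.285, Brisco 4.423, Carrow 8.792, Dorne 5.965, Eskel 5.194, Farrow 6.993, Galen 4.348.
Lower quotas: Arden 9, Brisco 4, Carrow 8, Dorne 5, Eskel 5, Farrow 6, Galen 4 (sum 41, leaving 4 seats).
Remainders in descending order: Farrow 0.993, Dorne 0.965, Carrow 0.792, Brisco 0.423, Galen 0.348, Arden 0.285, Eskel 0.194.
Largest remainders: Farrow, Dorne, Carrow, Brisco receive the extra seats.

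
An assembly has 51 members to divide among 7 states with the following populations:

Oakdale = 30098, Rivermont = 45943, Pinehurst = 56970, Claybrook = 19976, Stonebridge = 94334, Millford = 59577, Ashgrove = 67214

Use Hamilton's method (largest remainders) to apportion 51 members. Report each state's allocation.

Standard divisor: 374112 ÷ 51 ≈ 7335.529.
Standard quotas: Oakdale 4.1030, Rivermont 6.2631, Pinehurst 7.7663, Claybrook 2.7232, Stonebridge 12.8599, Millford 8.1217, Ashgrove 9.1628.
Lower quotas: Oakdale 4, Rivermont 6, Pinehurst 7, Claybrook 2, Stonebridge 12, Millford 8, Ashgrove 9 (sum 48, leaving 3 seats).
Remainders in descending order: Stonebridge 0.8599, Pinehurst 0.7663, Claybrook 0.7232, Rivermont 0.2631, Ashgrove 0.1628, Millford 0.1217, Oakdale 0.1030.
The surplus seats go to Stonebridge, Pinehurst, Claybrook.

Oakdale=4; Rivermont=6; Pinehurst=8; Claybrook=3; Stonebridge=13; Millford=8; Ashgrove=9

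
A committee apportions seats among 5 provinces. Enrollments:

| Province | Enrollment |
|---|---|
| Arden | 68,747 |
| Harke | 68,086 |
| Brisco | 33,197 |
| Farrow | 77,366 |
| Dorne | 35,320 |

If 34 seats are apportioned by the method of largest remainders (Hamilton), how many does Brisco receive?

Total 282716; standard divisor 282716/34 ≈ 8315.176.
Standard quotas: Arden 8.2677, Harke 8.1882, Brisco 3.9923, Farrow 9.3042, Dorne 4.2477.
Lower quotas: Arden 8, Harke 8, Brisco 3, Farrow 9, Dorne 4 (sum 32, leaving 2 seats).
Remainders in descending order: Brisco 0.9923, Farrow 0.3042, Arden 0.2677, Dorne 0.2477, Harke 0.1882.
The surplus seats go to Brisco, Farrow.
Brisco receives 4.

4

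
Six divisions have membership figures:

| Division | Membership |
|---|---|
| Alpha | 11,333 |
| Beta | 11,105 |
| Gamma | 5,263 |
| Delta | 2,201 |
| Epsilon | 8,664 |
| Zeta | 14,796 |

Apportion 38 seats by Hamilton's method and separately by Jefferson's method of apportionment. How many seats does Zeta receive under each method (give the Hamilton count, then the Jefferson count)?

10 and 11

Hamilton: Alpha 8, Beta 8, Gamma 4, Delta 2, Epsilon 6, Zeta 10.
Jefferson: Alpha 8, Beta 8, Gamma 4, Delta 1, Epsilon 6, Zeta 11.
Zeta gets 10 under Hamilton and 11 under Jefferson.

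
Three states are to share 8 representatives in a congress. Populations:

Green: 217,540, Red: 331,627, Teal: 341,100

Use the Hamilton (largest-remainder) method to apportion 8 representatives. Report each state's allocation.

The standard divisor is 890267/8 ≈ 111283.375.
Standard quotas: Green 1.9548, Red 2.9800, Teal 3.0651.
Lower quotas: Green 1, Red 2, Teal 3 (sum 6, leaving 2 seats).
Remainders in descending order: Red 0.9800, Green 0.9548, Teal 0.0651.
Largest remainders: Red, Green receive the extra seats.

Green=2, Red=3, Teal=3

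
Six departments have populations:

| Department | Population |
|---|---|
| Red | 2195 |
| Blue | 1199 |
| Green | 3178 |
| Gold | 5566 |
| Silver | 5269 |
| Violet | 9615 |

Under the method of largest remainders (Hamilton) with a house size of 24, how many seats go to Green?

Standard divisor: 27022 ÷ 24 ≈ 1125.917.
Standard quotas: Red 1.9495, Blue 1.0649, Green 2.8226, Gold 4.9435, Silver 4.6797, Violet 8.5397.
Lower quotas: Red 1, Blue 1, Green 2, Gold 4, Silver 4, Violet 8 (sum 20, leaving 4 seats).
Remainders in descending order: Red 0.9495, Gold 0.9435, Green 0.8226, Silver 0.6797, Violet 0.5397, Blue 0.0649.
Largest remainders: Red, Gold, Green, Silver receive the extra seats.
Green receives 3.

3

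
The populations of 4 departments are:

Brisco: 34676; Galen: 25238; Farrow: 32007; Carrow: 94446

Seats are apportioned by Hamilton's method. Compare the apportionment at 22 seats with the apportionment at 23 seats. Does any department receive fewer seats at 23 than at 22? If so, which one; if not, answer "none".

none

At 22 seats: Brisco 4, Galen 3, Farrow 4, Carrow 11.
At 23 seats: Brisco 4, Galen 3, Farrow 4, Carrow 12.
No department's allocation decreased.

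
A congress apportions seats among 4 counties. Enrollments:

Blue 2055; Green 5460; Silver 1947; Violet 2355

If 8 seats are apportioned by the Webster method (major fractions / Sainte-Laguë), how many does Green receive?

Standard divisor 11817/8 ≈ 1477.125; standard quotas: Blue 1.391, Green 3.696, Silver 1.318, Violet 1.594.
Rounding to the nearest integer gives Blue 1, Green 4, Silver 1, Violet 2 — total 8, matching the house size, so no adjustment is needed.
Green receives 4.

4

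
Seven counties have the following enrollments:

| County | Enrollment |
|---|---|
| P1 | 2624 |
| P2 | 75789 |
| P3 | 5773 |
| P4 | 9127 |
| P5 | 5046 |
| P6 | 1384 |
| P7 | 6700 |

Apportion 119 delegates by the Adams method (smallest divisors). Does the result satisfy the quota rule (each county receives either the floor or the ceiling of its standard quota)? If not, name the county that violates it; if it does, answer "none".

Standard quotas: P1 2.934, P2 84.730, P3 6.454, P4 10.204, P5 5.641, P6 1.547, P7 7.490.
Adams allocation: P1 3, P2 83, P3 7, P4 10, P5 6, P6 2, P7 8.
P2 has quota 84.730 (lower 84, upper 85) but receives 83 — outside the quota interval.

P2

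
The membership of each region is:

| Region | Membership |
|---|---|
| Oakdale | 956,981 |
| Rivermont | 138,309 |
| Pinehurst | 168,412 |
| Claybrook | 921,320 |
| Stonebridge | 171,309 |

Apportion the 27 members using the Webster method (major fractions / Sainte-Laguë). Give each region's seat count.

Standard divisor 2356331/27 ≈ 87271.519; standard quotas: Oakdale 10.966, Rivermont 1.585, Pinehurst 1.930, Claybrook 10.557, Stonebridge 1.963.
Rounding to the nearest integer gives 11, 2, 2, 11, 2 = 28 seats, so the divisor must be adjusted.
With modified divisor 89400: modified quotas Oakdale 10.704, Rivermont 1.547, Pinehurst 1.884, Claybrook 10.306, Stonebridge 1.916.
Rounding to the nearest integer: Oakdale 11, Rivermont 2, Pinehurst 2, Claybrook 10, Stonebridge 2 (total 27).

Oakdale: 11, Rivermont: 2, Pinehurst: 2, Claybrook: 10, Stonebridge: 2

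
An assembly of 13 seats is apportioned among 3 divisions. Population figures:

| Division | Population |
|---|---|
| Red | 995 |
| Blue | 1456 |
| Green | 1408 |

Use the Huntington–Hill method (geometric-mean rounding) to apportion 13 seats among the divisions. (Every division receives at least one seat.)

With divisor 301: modified quotas Red 3.306, Blue 4.837, Green 4.678.
Geometric-mean thresholds: Red √(3·4)=3.464, Blue √(4·5)=4.472, Green √(4·5)=4.472.
Each quota rounded against its threshold gives Red 3, Blue 5, Green 5 (total 13).

Red=3, Blue=5, Green=5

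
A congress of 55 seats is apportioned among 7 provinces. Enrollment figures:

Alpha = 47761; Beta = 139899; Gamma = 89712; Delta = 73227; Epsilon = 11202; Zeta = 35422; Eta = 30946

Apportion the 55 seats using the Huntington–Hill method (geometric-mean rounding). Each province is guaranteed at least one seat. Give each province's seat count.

With divisor 7865: modified quotas Alpha 6.073, Beta 17.788, Gamma 11.406, Delta 9.310, Epsilon 1.424, Zeta 4.504, Eta 3.935.
Geometric-mean thresholds: Alpha √(6·7)=6.481, Beta √(17·18)=17.493, Gamma √(11·12)=11.489, Delta √(9·10)=9.487, Epsilon √(1·2)=1.414, Zeta √(4·5)=4.472, Eta √(3·4)=3.464.
Each quota rounded against its threshold gives Alpha 6, Beta 18, Gamma 11, Delta 9, Epsilon 2, Zeta 5, Eta 4 (total 55).

Alpha: 6, Beta: 18, Gamma: 11, Delta: 9, Epsilon: 2, Zeta: 5, Eta: 4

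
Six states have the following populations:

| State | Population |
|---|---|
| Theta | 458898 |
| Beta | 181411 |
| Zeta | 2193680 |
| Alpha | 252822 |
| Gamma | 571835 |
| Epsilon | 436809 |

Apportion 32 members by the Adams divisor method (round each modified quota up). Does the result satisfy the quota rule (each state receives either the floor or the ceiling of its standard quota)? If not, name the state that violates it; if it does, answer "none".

Standard quotas: Theta 3.586, Beta 1.417, Zeta 17.140, Alpha 1.975, Gamma 4.468, Epsilon 3.413.
Adams allocation: Theta 4, Beta 2, Zeta 16, Alpha 2, Gamma 4, Epsilon 4.
Zeta has quota 17.140 (lower 17, upper 18) but receives 16 — outside the quota interval.

Zeta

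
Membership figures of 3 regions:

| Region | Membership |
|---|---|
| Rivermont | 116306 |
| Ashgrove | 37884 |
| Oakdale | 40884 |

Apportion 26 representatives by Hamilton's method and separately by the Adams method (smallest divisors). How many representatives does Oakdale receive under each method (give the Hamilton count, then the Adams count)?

Hamilton: Rivermont 16, Ashgrove 5, Oakdale 5.
Adams: Rivermont 15, Ashgrove 5, Oakdale 6.
Oakdale gets 5 under Hamilton and 6 under Adams.

5 and 6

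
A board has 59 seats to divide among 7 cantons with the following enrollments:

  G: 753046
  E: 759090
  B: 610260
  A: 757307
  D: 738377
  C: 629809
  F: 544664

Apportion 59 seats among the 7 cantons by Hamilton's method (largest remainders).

G 9; E 9; B 8; A 9; D 9; C 8; F 7

Standard divisor: 4792553 ÷ 59 ≈ 81229.712.
Standard quotas: G 9.2706, E 9.3450, B 7.5128, A 9.3230, D 9.0900, C 7.7534, F 6.7052.
Lower quotas: G 9, E 9, B 7, A 9, D 9, C 7, F 6 (sum 56, leaving 3 seats).
Remainders in descending order: C 0.7534, F 0.7052, B 0.5128, E 0.3450, A 0.3230, G 0.2706, D 0.0900.
The surplus seats go to C, F, B.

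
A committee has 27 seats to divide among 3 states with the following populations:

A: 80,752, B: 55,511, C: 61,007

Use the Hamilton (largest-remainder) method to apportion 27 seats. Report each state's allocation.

A 11, B 8, C 8

Total 197270; standard divisor 197270/27 ≈ 7306.296.
Standard quotas: A 11.0524, B 7.5977, C 8.3499.
Lower quotas: A 11, B 7, C 8 (sum 26, leaving 1 seat).
Remainders in descending order: B 0.5977, C 0.3499, A 0.0524.
Largest remainder: B receives the extra seat.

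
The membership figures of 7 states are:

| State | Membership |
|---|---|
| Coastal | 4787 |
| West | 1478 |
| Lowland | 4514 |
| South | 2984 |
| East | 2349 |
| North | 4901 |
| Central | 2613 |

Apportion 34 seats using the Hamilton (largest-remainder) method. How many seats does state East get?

3

Standard divisor: 23626 ÷ 34 ≈ 694.882.
Standard quotas: Coastal 6.889, West 2.127, Lowland 6.496, South 4.294, East 3.380, North 7.053, Central 3.760.
Lower quotas: Coastal 6, West 2, Lowland 6, South 4, East 3, North 7, Central 3 (sum 31, leaving 3 seats).
Remainders in descending order: Coastal 0.889, Central 0.760, Lowland 0.496, East 0.380, South 0.294, West 0.127, North 0.053.
Largest remainders: Coastal, Central, Lowland receive the extra seats.
East receives 3.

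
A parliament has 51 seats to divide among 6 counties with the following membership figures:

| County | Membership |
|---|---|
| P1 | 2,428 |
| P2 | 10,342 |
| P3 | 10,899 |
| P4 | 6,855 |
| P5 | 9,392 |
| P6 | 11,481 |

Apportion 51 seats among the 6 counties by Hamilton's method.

The standard divisor is 51397/51 ≈ 1007.784.
Standard quotas: P1 2.4092, P2 10.2621, P3 10.8148, P4 6.8021, P5 9.3195, P6 11.3923.
Lower quotas: P1 2, P2 10, P3 10, P4 6, P5 9, P6 11 (sum 48, leaving 3 seats).
Remainders in descending order: P3 0.8148, P4 0.8021, P1 0.4092, P6 0.3923, P5 0.3195, P2 0.2621.
Largest remainders: P3, P4, P1 receive the extra seats.

P1 3; P2 10; P3 11; P4 7; P5 9; P6 11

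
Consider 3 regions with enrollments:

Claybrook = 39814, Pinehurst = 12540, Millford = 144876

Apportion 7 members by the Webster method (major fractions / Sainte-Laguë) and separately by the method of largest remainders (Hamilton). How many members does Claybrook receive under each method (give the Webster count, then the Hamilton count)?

Webster: Claybrook 2, Pinehurst 0, Millford 5.
Hamilton: Claybrook 1, Pinehurst 1, Millford 5.
Claybrook gets 2 under Webster and 1 under Hamilton.

2 and 1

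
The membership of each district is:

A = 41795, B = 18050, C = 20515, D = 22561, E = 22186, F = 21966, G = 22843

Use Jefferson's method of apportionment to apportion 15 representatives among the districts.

Standard divisor 169916/15 ≈ 11327.733; standard quotas: A 3.690, B 1.593, C 1.811, D 1.992, E 1.959, F 1.939, G 2.017.
Rounding down gives 3, 1, 1, 1, 1, 1, 2 = 10 seats, so the divisor must be adjusted.
With modified divisor 9600: modified quotas A 4.354, B 1.880, C 2.137, D 2.350, E 2.311, F 2.288, G 2.379.
Rounding down: A 4, B 1, C 2, D 2, E 2, F 2, G 2 (total 15).

A 4, B 1, C 2, D 2, E 2, F 2, G 2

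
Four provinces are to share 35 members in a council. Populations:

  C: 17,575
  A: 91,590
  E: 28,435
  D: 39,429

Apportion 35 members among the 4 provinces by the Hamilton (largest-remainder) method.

C: 3, A: 18, E: 6, D: 8

Standard divisor: 177029 ÷ 35 ≈ 5057.971.
Standard quotas: C 3.4747, A 18.1081, E 5.6218, D 7.7954.
Lower quotas: C 3, A 18, E 5, D 7 (sum 33, leaving 2 seats).
Remainders in descending order: D 0.7954, E 0.6218, C 0.4747, A 0.1081.
The surplus seats go to D, E.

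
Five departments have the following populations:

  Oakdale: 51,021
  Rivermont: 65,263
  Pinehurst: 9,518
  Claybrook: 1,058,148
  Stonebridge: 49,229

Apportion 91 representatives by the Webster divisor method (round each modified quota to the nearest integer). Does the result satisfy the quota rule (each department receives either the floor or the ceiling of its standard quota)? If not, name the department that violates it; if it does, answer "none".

Standard quotas: Oakdale 3.765, Rivermont 4.816, Pinehurst 0.702, Claybrook 78.084, Stonebridge 3.633.
Webster allocation: Oakdale 4, Rivermont 5, Pinehurst 1, Claybrook 77, Stonebridge 4.
Claybrook has quota 78.084 (lower 78, upper 79) but receives 77 — outside the quota interval.

Claybrook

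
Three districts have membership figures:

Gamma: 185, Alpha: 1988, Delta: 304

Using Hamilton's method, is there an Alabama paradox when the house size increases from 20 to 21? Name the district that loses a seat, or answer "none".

At 20 seats: Gamma 2, Alpha 16, Delta 2.
At 21 seats: Gamma 1, Alpha 17, Delta 3.
Gamma drops from 2 to 1.

Gamma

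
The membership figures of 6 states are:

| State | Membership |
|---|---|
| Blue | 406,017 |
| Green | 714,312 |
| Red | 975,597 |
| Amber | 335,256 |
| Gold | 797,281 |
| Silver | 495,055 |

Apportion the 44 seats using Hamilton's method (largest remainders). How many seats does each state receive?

The standard divisor is 3723518/44 ≈ 84625.409.
Standard quotas: Blue 4.7978, Green 8.4409, Red 11.5284, Amber 3.9616, Gold 9.4213, Silver 5.8500.
Lower quotas: Blue 4, Green 8, Red 11, Amber 3, Gold 9, Silver 5 (sum 40, leaving 4 seats).
Remainders in descending order: Amber 0.9616, Silver 0.8500, Blue 0.7978, Red 0.5284, Green 0.4409, Gold 0.4213.
Largest remainders: Amber, Silver, Blue, Red receive the extra seats.

Blue 5, Green 8, Red 12, Amber 4, Gold 9, Silver 6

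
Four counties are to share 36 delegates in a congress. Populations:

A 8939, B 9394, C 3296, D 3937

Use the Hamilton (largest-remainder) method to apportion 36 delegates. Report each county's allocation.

A: 13, B: 13, C: 5, D: 5

The standard divisor is 25566/36 ≈ 710.167.
Standard quotas: A 12.5872, B 13.2279, C 4.6412, D 5.5438.
Lower quotas: A 12, B 13, C 4, D 5 (sum 34, leaving 2 seats).
Remainders in descending order: C 0.6412, A 0.5872, D 0.5438, B 0.2279.
Largest remainders: C, A receive the extra seats.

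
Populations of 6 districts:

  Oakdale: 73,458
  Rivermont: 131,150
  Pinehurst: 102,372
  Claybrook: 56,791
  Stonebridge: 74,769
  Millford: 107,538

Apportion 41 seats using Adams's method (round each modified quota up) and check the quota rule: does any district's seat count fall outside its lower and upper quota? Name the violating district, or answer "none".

Standard quotas: Oakdale 5.515, Rivermont 9.847, Pinehurst 7.686, Claybrook 4.264, Stonebridge 5.614, Millford 8.074.
Adams allocation: Oakdale 6, Rivermont 9, Pinehurst 8, Claybrook 4, Stonebridge 6, Millford 8.
Every allocation lies between the lower and upper quota.

none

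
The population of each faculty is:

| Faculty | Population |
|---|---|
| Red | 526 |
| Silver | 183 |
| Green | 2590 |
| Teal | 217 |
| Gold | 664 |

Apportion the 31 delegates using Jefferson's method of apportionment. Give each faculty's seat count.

Red: 4; Silver: 1; Green: 20; Teal: 1; Gold: 5

Standard divisor 4180/31 ≈ 134.839; standard quotas: Red 3.901, Silver 1.357, Green 19.208, Teal 1.609, Gold 4.924.
Rounding down gives 3, 1, 19, 1, 4 = 28 seats, so the divisor must be adjusted.
With modified divisor 126: modified quotas Red 4.175, Silver 1.452, Green 20.556, Teal 1.722, Gold 5.270.
Rounding down: Red 4, Silver 1, Green 20, Teal 1, Gold 5 (total 31).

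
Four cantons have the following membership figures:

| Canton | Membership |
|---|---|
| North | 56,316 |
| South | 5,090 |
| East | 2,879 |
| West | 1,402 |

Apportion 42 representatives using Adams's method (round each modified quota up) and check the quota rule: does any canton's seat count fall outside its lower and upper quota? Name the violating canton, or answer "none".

North

Standard quotas: North 36.008, South 3.255, East 1.841, West 0.896.
Adams allocation: North 35, South 4, East 2, West 1.
North has quota 36.008 (lower 36, upper 37) but receives 35 — outside the quota interval.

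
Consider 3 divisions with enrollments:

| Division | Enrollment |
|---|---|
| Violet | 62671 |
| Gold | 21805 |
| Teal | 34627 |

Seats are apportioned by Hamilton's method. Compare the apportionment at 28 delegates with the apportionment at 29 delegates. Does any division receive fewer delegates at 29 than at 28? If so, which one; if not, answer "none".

none

At 28 seats: Violet 15, Gold 5, Teal 8.
At 29 seats: Violet 15, Gold 5, Teal 9.
No division's allocation decreased.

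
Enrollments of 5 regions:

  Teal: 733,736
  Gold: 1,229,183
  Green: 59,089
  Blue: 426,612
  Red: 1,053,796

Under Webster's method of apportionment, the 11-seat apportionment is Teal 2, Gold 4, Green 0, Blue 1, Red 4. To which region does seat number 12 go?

Priority for the next seat is population ÷ (current seats + 0.5).
Priorities: Teal 293494.400, Gold 273151.778, Green 118178.000, Blue 284408.000, Red 234176.889.
Highest priority: Teal.

Teal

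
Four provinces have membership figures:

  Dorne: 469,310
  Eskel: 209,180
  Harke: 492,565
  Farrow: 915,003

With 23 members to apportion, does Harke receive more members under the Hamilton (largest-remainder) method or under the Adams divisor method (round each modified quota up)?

Hamilton: Dorne 5, Eskel 2, Harke 6, Farrow 10.
Adams: Dorne 5, Eskel 3, Harke 5, Farrow 10.
Harke gets 6 under Hamilton and 5 under Adams.

Hamilton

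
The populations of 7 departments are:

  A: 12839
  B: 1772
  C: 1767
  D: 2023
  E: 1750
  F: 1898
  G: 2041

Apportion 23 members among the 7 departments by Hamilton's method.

The standard divisor is 24090/23 ≈ 1047.391.
Standard quotas: A 12.2581, B 1.6918, C 1.6870, D 1.9315, E 1.6708, F 1.8121, G 1.9487.
Lower quotas: A 12, B 1, C 1, D 1, E 1, F 1, G 1 (sum 18, leaving 5 seats).
Remainders in descending order: G 0.9487, D 0.9315, F 0.8121, B 0.6918, C 0.6870, E 0.6708, A 0.2581.
Largest remainders: G, D, F, B, C receive the extra seats.

A=12, B=2, C=2, D=2, E=1, F=2, G=2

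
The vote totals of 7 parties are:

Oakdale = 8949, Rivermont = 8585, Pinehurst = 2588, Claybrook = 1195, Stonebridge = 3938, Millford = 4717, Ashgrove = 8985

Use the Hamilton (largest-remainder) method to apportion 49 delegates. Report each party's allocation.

Oakdale 11; Rivermont 11; Pinehurst 3; Claybrook 2; Stonebridge 5; Millford 6; Ashgrove 11

The standard divisor is 38957/49 ≈ 795.041.
Standard quotas: Oakdale 11.2560, Rivermont 10.7982, Pinehurst 3.2552, Claybrook 1.5031, Stonebridge 4.9532, Millford 5.9330, Ashgrove 11.3013.
Lower quotas: Oakdale 11, Rivermont 10, Pinehurst 3, Claybrook 1, Stonebridge 4, Millford 5, Ashgrove 11 (sum 45, leaving 4 seats).
Remainders in descending order: Stonebridge 0.9532, Millford 0.9330, Rivermont 0.7982, Claybrook 0.5031, Ashgrove 0.3013, Oakdale 0.2560, Pinehurst 0.2552.
Largest remainders: Stonebridge, Millford, Rivermont, Claybrook receive the extra seats.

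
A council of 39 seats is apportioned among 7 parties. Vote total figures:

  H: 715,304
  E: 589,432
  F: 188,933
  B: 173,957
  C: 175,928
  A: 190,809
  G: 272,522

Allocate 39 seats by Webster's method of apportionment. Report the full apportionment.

Standard divisor 2306885/39 ≈ 59150.897; standard quotas: H 12.093, E 9.965, F 3.194, B 2.941, C 2.974, A 3.226, G 4.607.
Rounding to the nearest integer gives H 12, E 10, F 3, B 3, C 3, A 3, G 5 — total 39, matching the house size, so no adjustment is needed.

H 12; E 10; F 3; B 3; C 3; A 3; G 5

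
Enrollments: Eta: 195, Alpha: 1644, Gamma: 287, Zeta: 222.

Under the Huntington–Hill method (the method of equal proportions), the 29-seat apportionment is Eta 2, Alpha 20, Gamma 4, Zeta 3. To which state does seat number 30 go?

Alpha

Priority for the next seat is population ÷ (√(s·(s+1))).
Priorities: Eta 79.608, Alpha 80.219, Gamma 64.175, Zeta 64.086.
Highest priority: Alpha.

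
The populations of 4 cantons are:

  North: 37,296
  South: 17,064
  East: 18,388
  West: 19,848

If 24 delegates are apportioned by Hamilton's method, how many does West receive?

Standard divisor: 92596 ÷ 24 ≈ 3858.167.
Standard quotas: North 9.6668, South 4.4228, East 4.7660, West 5.1444.
Lower quotas: North 9, South 4, East 4, West 5 (sum 22, leaving 2 seats).
Remainders in descending order: East 0.7660, North 0.6668, South 0.4228, West 0.1444.
The surplus seats go to East, North.
West receives 5.

5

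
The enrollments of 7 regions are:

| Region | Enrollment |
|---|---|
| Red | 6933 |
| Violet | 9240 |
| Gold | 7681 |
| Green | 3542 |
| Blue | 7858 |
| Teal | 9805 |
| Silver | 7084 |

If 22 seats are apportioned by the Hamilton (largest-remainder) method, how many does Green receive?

2

The standard divisor is 52143/22 ≈ 2370.136.
Standard quotas: Red 2.9251, Violet 3.8985, Gold 3.2407, Green 1.4944, Blue 3.3154, Teal 4.1369, Silver 2.9889.
Lower quotas: Red 2, Violet 3, Gold 3, Green 1, Blue 3, Teal 4, Silver 2 (sum 18, leaving 4 seats).
Remainders in descending order: Silver 0.9889, Red 0.9251, Violet 0.8985, Green 0.4944, Blue 0.3154, Gold 0.2407, Teal 0.1369.
Largest remainders: Silver, Red, Violet, Green receive the extra seats.
Green receives 2.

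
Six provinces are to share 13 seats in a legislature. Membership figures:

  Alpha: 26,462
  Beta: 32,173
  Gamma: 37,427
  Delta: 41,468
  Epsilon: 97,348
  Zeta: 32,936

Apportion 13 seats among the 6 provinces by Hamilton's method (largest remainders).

Alpha 1; Beta 1; Gamma 2; Delta 2; Epsilon 5; Zeta 2

Total 267814; standard divisor 267814/13 ≈ 20601.077.
Standard quotas: Alpha 1.2845, Beta 1.5617, Gamma 1.8167, Delta 2.0129, Epsilon 4.7254, Zeta 1.5988.
Lower quotas: Alpha 1, Beta 1, Gamma 1, Delta 2, Epsilon 4, Zeta 1 (sum 10, leaving 3 seats).
Remainders in descending order: Gamma 0.8167, Epsilon 0.7254, Zeta 0.5988, Beta 0.5617, Alpha 0.2845, Delta 0.0129.
Largest remainders: Gamma, Epsilon, Zeta receive the extra seats.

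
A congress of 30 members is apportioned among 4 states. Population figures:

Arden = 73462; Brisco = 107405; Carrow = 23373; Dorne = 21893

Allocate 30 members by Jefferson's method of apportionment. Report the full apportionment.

Standard divisor 226133/30 ≈ 7537.767; standard quotas: Arden 9.746, Brisco 14.249, Carrow 3.101, Dorne 2.904.
Rounding down gives 9, 14, 3, 2 = 28 seats, so the divisor must be adjusted.
With modified divisor 7200: modified quotas Arden 10.203, Brisco 14.917, Carrow 3.246, Dorne 3.041.
Rounding down: Arden 10, Brisco 14, Carrow 3, Dorne 3 (total 30).

Arden: 10; Brisco: 14; Carrow: 3; Dorne: 3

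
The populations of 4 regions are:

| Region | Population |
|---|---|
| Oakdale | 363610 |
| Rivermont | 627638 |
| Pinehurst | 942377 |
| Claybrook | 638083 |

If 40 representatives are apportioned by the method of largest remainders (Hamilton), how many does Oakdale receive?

5

Total 2571708; standard divisor 2571708/40 ≈ 64292.7.
Standard quotas: Oakdale 5.6555, Rivermont 9.7622, Pinehurst 14.6576, Claybrook 9.9247.
Lower quotas: Oakdale 5, Rivermont 9, Pinehurst 14, Claybrook 9 (sum 37, leaving 3 seats).
Remainders in descending order: Claybrook 0.9247, Rivermont 0.7622, Pinehurst 0.6576, Oakdale 0.6555.
The surplus seats go to Claybrook, Rivermont, Pinehurst.
Oakdale receives 5.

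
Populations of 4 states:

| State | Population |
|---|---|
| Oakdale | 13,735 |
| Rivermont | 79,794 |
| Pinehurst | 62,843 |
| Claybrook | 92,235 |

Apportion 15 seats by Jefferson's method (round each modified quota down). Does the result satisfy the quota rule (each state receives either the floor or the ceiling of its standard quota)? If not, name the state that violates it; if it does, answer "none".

Standard quotas: Oakdale 0.829, Rivermont 4.814, Pinehurst 3.792, Claybrook 5.565.
Jefferson allocation: Oakdale 0, Rivermont 5, Pinehurst 4, Claybrook 6.
Every allocation lies between the lower and upper quota.

none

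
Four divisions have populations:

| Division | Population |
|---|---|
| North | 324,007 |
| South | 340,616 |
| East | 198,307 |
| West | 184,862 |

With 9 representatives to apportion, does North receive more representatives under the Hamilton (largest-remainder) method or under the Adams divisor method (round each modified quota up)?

Hamilton: North 3, South 3, East 2, West 1.
Adams: North 2, South 3, East 2, West 2.
North gets 3 under Hamilton and 2 under Adams.

Hamilton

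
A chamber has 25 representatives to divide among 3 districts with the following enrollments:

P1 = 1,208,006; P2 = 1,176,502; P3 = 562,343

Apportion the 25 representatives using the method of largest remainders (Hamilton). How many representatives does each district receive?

P1=10, P2=10, P3=5

The standard divisor is 2946851/25 ≈ 117874.04.
Standard quotas: P1 10.2483, P2 9.9810, P3 4.7707.
Lower quotas: P1 10, P2 9, P3 4 (sum 23, leaving 2 seats).
Remainders in descending order: P2 0.9810, P3 0.7707, P1 0.2483.
The surplus seats go to P2, P3.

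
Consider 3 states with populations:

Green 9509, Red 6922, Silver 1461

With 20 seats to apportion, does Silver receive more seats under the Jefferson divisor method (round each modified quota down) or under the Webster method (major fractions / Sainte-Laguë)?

Webster

Jefferson: Green 11, Red 8, Silver 1.
Webster: Green 10, Red 8, Silver 2.
Silver gets 1 under Jefferson and 2 under Webster.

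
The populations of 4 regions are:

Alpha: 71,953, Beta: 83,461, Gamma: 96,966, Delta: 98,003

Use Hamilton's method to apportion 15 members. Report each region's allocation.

Standard divisor: 350383 ÷ 15 ≈ 23358.867.
Standard quotas: Alpha 3.0803, Beta 3.5730, Gamma 4.1511, Delta 4.1955.
Lower quotas: Alpha 3, Beta 3, Gamma 4, Delta 4 (sum 14, leaving 1 seat).
Remainders in descending order: Beta 0.5730, Delta 0.1955, Gamma 0.1511, Alpha 0.0803.
Largest remainder: Beta receives the extra seat.

Alpha: 3, Beta: 4, Gamma: 4, Delta: 4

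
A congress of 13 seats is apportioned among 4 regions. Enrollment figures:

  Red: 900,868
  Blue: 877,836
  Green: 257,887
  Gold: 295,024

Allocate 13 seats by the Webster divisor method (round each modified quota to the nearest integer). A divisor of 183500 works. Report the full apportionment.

With modified divisor 183500: modified quotas Red 4.909, Blue 4.784, Green 1.405, Gold 1.608.
Rounding to the nearest integer: Red 5, Blue 5, Green 1, Gold 2 (total 13).

Red=5, Blue=5, Green=1, Gold=2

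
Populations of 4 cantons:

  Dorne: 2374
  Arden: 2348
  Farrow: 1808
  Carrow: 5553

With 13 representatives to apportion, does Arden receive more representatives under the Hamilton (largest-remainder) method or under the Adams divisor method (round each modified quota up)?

Adams

Hamilton: Dorne 3, Arden 2, Farrow 2, Carrow 6.
Adams: Dorne 3, Arden 3, Farrow 2, Carrow 5.
Arden gets 2 under Hamilton and 3 under Adams.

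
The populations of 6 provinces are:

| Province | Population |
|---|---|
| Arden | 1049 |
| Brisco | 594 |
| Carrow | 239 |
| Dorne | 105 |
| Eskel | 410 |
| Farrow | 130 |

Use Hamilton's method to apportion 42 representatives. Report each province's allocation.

Arden=17; Brisco=10; Carrow=4; Dorne=2; Eskel=7; Farrow=2

Total 2527; standard divisor 2527/42 ≈ 60.167.
Standard quotas: Arden 17.435, Brisco 9.873, Carrow 3.972, Dorne 1.745, Eskel 6.814, Farrow 2.161.
Lower quotas: Arden 17, Brisco 9, Carrow 3, Dorne 1, Eskel 6, Farrow 2 (sum 38, leaving 4 seats).
Remainders in descending order: Carrow 0.972, Brisco 0.873, Eskel 0.814, Dorne 0.745, Arden 0.435, Farrow 0.161.
The surplus seats go to Carrow, Brisco, Eskel, Dorne.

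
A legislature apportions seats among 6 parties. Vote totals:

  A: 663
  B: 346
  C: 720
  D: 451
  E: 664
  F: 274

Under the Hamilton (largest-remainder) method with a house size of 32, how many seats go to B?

3

The standard divisor is 3118/32 ≈ 97.438.
Standard quotas: A 6.804, B 3.551, C 7.389, D 4.629, E 6.815, F 2.812.
Lower quotas: A 6, B 3, C 7, D 4, E 6, F 2 (sum 28, leaving 4 seats).
Remainders in descending order: E 0.815, F 0.812, A 0.804, D 0.629, B 0.551, C 0.389.
The surplus seats go to E, F, A, D.
B receives 3.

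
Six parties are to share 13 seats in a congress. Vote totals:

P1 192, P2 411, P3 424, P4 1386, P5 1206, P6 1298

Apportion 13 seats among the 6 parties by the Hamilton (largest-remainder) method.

P1: 1, P2: 1, P3: 1, P4: 4, P5: 3, P6: 3

The standard divisor is 4917/13 ≈ 378.231.
Standard quotas: P1 0.508, P2 1.087, P3 1.121, P4 3.664, P5 3.189, P6 3.432.
Lower quotas: P1 0, P2 1, P3 1, P4 3, P5 3, P6 3 (sum 11, leaving 2 seats).
Remainders in descending order: P4 0.664, P1 0.508, P6 0.432, P5 0.189, P3 0.121, P2 0.087.
The surplus seats go to P4, P1.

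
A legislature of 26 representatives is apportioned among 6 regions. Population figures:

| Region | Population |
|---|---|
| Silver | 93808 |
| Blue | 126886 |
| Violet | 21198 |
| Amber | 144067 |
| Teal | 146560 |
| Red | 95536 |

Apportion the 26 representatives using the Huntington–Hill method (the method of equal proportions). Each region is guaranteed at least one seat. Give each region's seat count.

With divisor 24735: modified quotas Silver 3.793, Blue 5.130, Violet 0.857, Amber 5.824, Teal 5.925, Red 3.862.
Geometric-mean thresholds: Silver √(3·4)=3.464, Blue √(5·6)=5.477, Violet (min 1), Amber √(5·6)=5.477, Teal √(5·6)=5.477, Red √(3·4)=3.464.
Each quota rounded against its threshold gives Silver 4, Blue 5, Violet 1, Amber 6, Teal 6, Red 4 (total 26).

Silver 4, Blue 5, Violet 1, Amber 6, Teal 6, Red 4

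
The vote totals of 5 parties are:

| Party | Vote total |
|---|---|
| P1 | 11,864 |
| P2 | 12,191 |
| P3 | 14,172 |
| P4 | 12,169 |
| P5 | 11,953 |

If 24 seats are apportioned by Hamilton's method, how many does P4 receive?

5

The standard divisor is 62349/24 ≈ 2597.875.
Standard quotas: P1 4.5668, P2 4.6927, P3 5.4552, P4 4.6842, P5 4.6011.
Lower quotas: P1 4, P2 4, P3 5, P4 4, P5 4 (sum 21, leaving 3 seats).
Remainders in descending order: P2 0.6927, P4 0.6842, P5 0.6011, P1 0.5668, P3 0.4552.
Largest remainders: P2, P4, P5 receive the extra seats.
P4 receives 5.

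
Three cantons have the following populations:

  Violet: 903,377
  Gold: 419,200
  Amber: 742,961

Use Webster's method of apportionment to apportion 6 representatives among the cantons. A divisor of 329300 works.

Violet 3, Gold 1, Amber 2

With modified divisor 329300: modified quotas Violet 2.743, Gold 1.273, Amber 2.256.
Rounding to the nearest integer: Violet 3, Gold 1, Amber 2 (total 6).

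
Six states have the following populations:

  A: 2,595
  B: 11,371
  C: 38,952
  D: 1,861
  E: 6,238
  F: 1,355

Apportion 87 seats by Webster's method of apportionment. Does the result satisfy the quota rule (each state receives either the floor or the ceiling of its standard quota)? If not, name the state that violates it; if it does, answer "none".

C

Standard quotas: A 3.620, B 15.861, C 54.332, D 2.596, E 8.701, F 1.890.
Webster allocation: A 4, B 16, C 53, D 3, E 9, F 2.
C has quota 54.332 (lower 54, upper 55) but receives 53 — outside the quota interval.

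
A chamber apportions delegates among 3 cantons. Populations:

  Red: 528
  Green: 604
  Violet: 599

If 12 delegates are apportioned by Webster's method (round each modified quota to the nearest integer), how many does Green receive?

4

Standard divisor 1731/12 ≈ 144.25; standard quotas: Red 3.660, Green 4.187, Violet 4.153.
Rounding to the nearest integer gives Red 4, Green 4, Violet 4 — total 12, matching the house size, so no adjustment is needed.
Green receives 4.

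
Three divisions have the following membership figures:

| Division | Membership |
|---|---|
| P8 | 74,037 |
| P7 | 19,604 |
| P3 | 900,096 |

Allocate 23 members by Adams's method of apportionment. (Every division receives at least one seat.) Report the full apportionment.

P8: 2; P7: 1; P3: 20

Standard divisor 993737/23 ≈ 43205.957; standard quotas: P8 1.714, P7 0.454, P3 20.833.
Rounding up gives 2, 1, 21 = 24 seats, so the divisor must be adjusted.
With modified divisor 46200: modified quotas P8 1.603, P7 0.424, P3 19.483.
Rounding up: P8 2, P7 1, P3 20 (total 23).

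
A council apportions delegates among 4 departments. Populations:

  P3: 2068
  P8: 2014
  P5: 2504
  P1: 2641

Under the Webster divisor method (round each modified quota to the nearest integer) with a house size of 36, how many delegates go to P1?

10

Standard divisor 9227/36 ≈ 256.306; standard quotas: P3 8.068, P8 7.858, P5 9.770, P1 10.304.
Rounding to the nearest integer gives P3 8, P8 8, P5 10, P1 10 — total 36, matching the house size, so no adjustment is needed.
P1 receives 10.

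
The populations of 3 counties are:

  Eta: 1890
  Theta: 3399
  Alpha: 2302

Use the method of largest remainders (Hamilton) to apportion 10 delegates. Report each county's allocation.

Eta: 3, Theta: 4, Alpha: 3

Total 7591; standard divisor 7591/10 ≈ 759.1.
Standard quotas: Eta 2.490, Theta 4.478, Alpha 3.033.
Lower quotas: Eta 2, Theta 4, Alpha 3 (sum 9, leaving 1 seat).
Remainders in descending order: Eta 0.490, Theta 0.478, Alpha 0.033.
Largest remainder: Eta receives the extra seat.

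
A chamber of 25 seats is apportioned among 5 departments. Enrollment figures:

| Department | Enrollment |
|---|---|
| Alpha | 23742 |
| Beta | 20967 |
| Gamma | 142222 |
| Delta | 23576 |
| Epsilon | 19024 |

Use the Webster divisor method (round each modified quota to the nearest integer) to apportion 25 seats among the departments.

Alpha 3, Beta 2, Gamma 15, Delta 3, Epsilon 2

Standard divisor 229531/25 ≈ 9181.24; standard quotas: Alpha 2.586, Beta 2.284, Gamma 15.491, Delta 2.568, Epsilon 2.072.
Rounding to the nearest integer gives Alpha 3, Beta 2, Gamma 15, Delta 3, Epsilon 2 — total 25, matching the house size, so no adjustment is needed.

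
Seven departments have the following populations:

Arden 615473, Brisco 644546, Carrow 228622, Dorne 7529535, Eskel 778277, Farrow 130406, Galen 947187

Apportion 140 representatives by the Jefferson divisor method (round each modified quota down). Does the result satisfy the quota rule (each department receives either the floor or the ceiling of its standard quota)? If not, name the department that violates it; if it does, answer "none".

Dorne

Standard quotas: Arden 7.924, Brisco 8.298, Carrow 2.943, Dorne 96.940, Eskel 10.020, Farrow 1.679, Galen 12.195.
Jefferson allocation: Arden 8, Brisco 8, Carrow 3, Dorne 98, Eskel 10, Farrow 1, Galen 12.
Dorne has quota 96.940 (lower 96, upper 97) but receives 98 — outside the quota interval.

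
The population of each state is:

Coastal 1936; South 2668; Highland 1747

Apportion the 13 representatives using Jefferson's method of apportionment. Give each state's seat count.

Standard divisor 6351/13 ≈ 488.538; standard quotas: Coastal 3.963, South 5.461, Highland 3.576.
Rounding down gives 3, 5, 3 = 11 seats, so the divisor must be adjusted.
With modified divisor 440: modified quotas Coastal 4.400, South 6.064, Highland 3.970.
Rounding down: Coastal 4, South 6, Highland 3 (total 13).

Coastal: 4; South: 6; Highland: 3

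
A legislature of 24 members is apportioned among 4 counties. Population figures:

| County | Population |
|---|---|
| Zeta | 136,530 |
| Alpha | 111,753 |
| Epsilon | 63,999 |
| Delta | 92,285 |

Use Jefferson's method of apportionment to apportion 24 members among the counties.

Zeta 8; Alpha 7; Epsilon 4; Delta 5

Standard divisor 404567/24 ≈ 16856.958; standard quotas: Zeta 8.099, Alpha 6.629, Epsilon 3.797, Delta 5.475.
Rounding down gives 8, 6, 3, 5 = 22 seats, so the divisor must be adjusted.
With modified divisor 15700: modified quotas Zeta 8.696, Alpha 7.118, Epsilon 4.076, Delta 5.878.
Rounding down: Zeta 8, Alpha 7, Epsilon 4, Delta 5 (total 24).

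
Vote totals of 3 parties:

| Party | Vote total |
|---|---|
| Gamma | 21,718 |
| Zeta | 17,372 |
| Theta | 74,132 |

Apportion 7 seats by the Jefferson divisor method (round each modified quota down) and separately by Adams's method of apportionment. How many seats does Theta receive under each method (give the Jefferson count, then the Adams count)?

Jefferson: Gamma 1, Zeta 1, Theta 5.
Adams: Gamma 2, Zeta 1, Theta 4.
Theta gets 5 under Jefferson and 4 under Adams.

5 and 4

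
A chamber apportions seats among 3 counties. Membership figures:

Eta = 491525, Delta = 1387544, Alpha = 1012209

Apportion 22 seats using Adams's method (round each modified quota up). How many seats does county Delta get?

10

Standard divisor 2891278/22 ≈ 131421.727; standard quotas: Eta 3.740, Delta 10.558, Alpha 7.702.
Rounding up gives 4, 11, 8 = 23 seats, so the divisor must be adjusted.
With modified divisor 141700: modified quotas Eta 3.469, Delta 9.792, Alpha 7.143.
Rounding up: Eta 4, Delta 10, Alpha 8 (total 22).
Delta receives 10.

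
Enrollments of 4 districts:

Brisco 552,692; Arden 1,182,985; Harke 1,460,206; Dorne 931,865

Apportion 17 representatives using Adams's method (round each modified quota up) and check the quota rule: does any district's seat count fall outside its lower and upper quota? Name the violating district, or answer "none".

Standard quotas: Brisco 2.276, Arden 4.872, Harke 6.014, Dorne 3.838.
Adams allocation: Brisco 2, Arden 5, Harke 6, Dorne 4.
Every allocation lies between the lower and upper quota.

none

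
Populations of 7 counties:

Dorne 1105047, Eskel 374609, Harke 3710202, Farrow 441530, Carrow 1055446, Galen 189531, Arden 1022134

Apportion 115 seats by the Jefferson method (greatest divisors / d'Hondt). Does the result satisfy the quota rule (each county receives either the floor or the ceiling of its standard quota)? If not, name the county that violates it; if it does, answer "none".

Standard quotas: Dorne 16.089, Eskel 5.454, Harke 54.020, Farrow 6.429, Carrow 15.367, Galen 2.760, Arden 14.882.
Jefferson allocation: Dorne 16, Eskel 5, Harke 56, Farrow 6, Carrow 15, Galen 2, Arden 15.
Harke has quota 54.020 (lower 54, upper 55) but receives 56 — outside the quota interval.

Harke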